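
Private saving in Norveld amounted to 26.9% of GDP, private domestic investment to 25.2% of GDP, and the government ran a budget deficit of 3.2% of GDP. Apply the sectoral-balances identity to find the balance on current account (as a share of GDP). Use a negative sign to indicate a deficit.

By the sectoral-balances identity, CA = (S_private - I) + (T - G).
Private balance = 26.9 - 25.2 = 1.7
Government balance (T - G) = -3.2
CA = 1.7 + (-3.2) = -1.5

-1.5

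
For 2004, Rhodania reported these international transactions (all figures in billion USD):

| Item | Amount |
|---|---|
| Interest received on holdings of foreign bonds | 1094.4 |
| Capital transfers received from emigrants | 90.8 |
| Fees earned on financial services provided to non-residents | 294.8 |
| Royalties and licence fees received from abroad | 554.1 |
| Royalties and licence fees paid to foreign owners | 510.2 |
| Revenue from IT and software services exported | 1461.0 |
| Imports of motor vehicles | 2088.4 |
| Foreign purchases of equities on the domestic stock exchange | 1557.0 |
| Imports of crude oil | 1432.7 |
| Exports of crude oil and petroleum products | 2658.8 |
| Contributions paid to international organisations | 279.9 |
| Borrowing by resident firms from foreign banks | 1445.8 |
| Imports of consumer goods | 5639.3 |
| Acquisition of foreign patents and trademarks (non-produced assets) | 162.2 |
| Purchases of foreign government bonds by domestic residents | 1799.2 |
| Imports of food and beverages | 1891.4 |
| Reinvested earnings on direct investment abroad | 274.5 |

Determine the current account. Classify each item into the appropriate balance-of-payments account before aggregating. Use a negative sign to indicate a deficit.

Goods: -5639.3 - 1432.7 - 2088.4 - 1891.4 + 2658.8 = -8393.0
Services: -510.2 + 554.1 + 294.8 + 1461.0 = 1799.7
Primary income: 1094.4 + 274.5 = 1368.9
Secondary income: -279.9
Current account = (-8393.0) + 1799.7 + 1368.9 + (-279.9) = -5504.3
(Excluded from the current account — capital account: capital transfers received from emigrants 90.8, acquisition of foreign patents and trademarks (non-produced assets) 162.2; financial account: foreign purchases of equities on the domestic stock exchange 1557.0, borrowing by resident firms from foreign banks 1445.8, purchases of foreign government bonds by domestic residents 1799.2.)

-5504.3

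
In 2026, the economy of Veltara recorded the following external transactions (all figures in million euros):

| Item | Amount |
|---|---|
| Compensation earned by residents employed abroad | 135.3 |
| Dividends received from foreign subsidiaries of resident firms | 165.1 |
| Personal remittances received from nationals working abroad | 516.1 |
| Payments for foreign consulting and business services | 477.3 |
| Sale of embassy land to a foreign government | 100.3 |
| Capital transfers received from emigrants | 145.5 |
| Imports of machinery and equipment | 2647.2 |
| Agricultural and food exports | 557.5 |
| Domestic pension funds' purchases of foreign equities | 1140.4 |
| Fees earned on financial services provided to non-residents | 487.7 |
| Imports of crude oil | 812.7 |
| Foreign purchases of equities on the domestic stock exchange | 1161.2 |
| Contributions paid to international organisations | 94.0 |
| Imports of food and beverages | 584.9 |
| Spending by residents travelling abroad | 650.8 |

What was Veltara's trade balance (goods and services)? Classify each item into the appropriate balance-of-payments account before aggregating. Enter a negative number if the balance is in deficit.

Goods: -812.7 - 2647.2 + 557.5 - 584.9 = -3487.3
Services: 487.7 - 650.8 - 477.3 = -640.4
Trade balance = -3487.3 + (-640.4) = -4127.7
(Excluded from the trade balance — primary income: compensation earned by residents employed abroad 135.3, dividends received from foreign subsidiaries of resident firms 165.1; secondary income: personal remittances received from nationals working abroad 516.1, contributions paid to international organisations 94.0; capital account: sale of embassy land to a foreign government 100.3, capital transfers received from emigrants 145.5; financial account: domestic pension funds' purchases of foreign equities 1140.4, foreign purchases of equities on the domestic stock exchange 1161.2.)

-4127.7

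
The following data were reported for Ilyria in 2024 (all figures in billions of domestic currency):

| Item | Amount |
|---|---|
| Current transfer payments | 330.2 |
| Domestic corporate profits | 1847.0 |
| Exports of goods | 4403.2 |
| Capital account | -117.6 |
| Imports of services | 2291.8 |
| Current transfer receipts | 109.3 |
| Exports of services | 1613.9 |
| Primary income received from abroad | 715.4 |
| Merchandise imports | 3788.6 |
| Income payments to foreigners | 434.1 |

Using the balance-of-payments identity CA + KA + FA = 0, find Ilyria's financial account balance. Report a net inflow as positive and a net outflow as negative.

120.5

Goods balance = 4403.2 - 3788.6 = 614.6
Services balance = 1613.9 - 2291.8 = -677.9
Trade balance (goods + services) = 614.6 + (-677.9) = -63.3
Net primary income = 715.4 - 434.1 = 281.3
Net secondary income = 109.3 - 330.2 = -220.9
Current account = -63.3 + 281.3 + (-220.9) = -2.9
Financial account = -(-2.9 + (-117.6)) = 120.5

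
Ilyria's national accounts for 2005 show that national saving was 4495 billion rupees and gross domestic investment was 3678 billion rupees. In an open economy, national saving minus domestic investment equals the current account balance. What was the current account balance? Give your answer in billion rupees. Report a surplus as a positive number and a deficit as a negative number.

817

CA = S - I = 4495 - 3678 = 817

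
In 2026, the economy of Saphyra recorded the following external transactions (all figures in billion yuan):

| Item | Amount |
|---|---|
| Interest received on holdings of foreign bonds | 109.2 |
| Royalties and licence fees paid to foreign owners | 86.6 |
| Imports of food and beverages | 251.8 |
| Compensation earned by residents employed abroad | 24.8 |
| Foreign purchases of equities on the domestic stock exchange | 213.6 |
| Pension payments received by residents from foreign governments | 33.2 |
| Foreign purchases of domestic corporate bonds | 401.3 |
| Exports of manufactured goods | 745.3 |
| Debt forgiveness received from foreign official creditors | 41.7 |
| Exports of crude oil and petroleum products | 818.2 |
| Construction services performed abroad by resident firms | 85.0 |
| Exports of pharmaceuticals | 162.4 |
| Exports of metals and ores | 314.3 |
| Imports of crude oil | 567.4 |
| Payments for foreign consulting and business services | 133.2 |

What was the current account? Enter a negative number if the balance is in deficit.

1253.4

Goods: 162.4 + 818.2 - 251.8 - 567.4 + 314.3 + 745.3 = 1221.0
Services: 85.0 - 86.6 - 133.2 = -134.8
Primary income: 109.2 + 24.8 = 134.0
Secondary income: 33.2
Current account = 1221.0 + (-134.8) + 134.0 + 33.2 = 1253.4
(Excluded from the current account — financial account: foreign purchases of equities on the domestic stock exchange 213.6, foreign purchases of domestic corporate bonds 401.3; capital account: debt forgiveness received from foreign official creditors 41.7.)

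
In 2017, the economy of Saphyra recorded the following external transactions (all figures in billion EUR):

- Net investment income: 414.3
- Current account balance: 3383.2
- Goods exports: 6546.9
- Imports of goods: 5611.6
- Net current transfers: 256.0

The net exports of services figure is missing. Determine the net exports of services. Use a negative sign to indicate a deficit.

Current account = goods balance + services balance + net primary income + net secondary income
Sum of the known components = 1605.6
Net exports of services = CA - (known components) = 3383.2 - 1605.6 = 1777.6

1777.6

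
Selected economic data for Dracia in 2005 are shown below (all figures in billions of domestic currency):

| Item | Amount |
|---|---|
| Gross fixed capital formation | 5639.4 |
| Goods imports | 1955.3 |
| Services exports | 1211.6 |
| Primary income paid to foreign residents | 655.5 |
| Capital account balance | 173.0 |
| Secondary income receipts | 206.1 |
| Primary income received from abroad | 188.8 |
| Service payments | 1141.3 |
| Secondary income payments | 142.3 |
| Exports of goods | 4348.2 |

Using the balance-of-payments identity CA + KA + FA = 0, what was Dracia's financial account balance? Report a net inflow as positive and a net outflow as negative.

Goods balance = 4348.2 - 1955.3 = 2392.9
Services balance = 1211.6 - 1141.3 = 70.3
Trade balance (goods + services) = 2392.9 + 70.3 = 2463.2
Net primary income = 188.8 - 655.5 = -466.7
Net secondary income = 206.1 - 142.3 = 63.8
Current account = 2463.2 + (-466.7) + 63.8 = 2060.3
Financial account = -(2060.3 + 173.0) = -2233.3

-2233.3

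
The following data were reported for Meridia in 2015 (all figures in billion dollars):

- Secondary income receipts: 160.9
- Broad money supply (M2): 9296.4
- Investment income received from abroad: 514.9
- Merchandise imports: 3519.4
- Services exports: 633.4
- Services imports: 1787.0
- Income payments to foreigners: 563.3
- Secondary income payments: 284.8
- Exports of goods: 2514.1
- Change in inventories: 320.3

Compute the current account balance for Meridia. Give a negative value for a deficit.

-2331.2

Goods balance = 2514.1 - 3519.4 = -1005.3
Services balance = 633.4 - 1787.0 = -1153.6
Trade balance (goods + services) = -1005.3 + (-1153.6) = -2158.9
Net primary income = 514.9 - 563.3 = -48.4
Net secondary income = 160.9 - 284.8 = -123.9
Current account = -2158.9 + (-48.4) + (-123.9) = -2331.2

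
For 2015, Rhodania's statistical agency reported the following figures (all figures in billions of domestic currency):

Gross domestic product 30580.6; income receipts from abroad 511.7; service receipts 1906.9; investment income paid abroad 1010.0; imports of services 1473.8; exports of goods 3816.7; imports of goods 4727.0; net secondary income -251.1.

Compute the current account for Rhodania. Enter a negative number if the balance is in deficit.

Goods balance = 3816.7 - 4727.0 = -910.3
Services balance = 1906.9 - 1473.8 = 433.1
Trade balance (goods + services) = -910.3 + 433.1 = -477.2
Net primary income = 511.7 - 1010.0 = -498.3
Net secondary income = -251.1
Current account = -477.2 + (-498.3) + (-251.1) = -1226.6

-1226.6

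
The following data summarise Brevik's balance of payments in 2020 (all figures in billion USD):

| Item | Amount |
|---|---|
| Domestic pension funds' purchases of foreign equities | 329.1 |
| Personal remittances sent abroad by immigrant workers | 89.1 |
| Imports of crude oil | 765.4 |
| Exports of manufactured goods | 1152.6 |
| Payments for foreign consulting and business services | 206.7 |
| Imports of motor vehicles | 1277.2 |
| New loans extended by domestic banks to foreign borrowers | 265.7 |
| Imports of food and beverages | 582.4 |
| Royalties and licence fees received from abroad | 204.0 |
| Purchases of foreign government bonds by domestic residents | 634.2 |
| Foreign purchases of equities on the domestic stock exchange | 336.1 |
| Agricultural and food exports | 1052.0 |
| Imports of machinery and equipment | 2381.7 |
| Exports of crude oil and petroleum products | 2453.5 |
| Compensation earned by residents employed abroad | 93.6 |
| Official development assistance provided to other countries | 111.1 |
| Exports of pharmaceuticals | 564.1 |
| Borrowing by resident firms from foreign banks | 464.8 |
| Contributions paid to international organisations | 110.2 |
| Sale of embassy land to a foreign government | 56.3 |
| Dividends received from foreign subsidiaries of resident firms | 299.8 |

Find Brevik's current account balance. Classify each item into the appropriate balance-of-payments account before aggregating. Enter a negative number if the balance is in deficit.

Goods: 2453.5 + 1152.6 - 2381.7 + 1052.0 - 765.4 + 564.1 - 582.4 - 1277.2 = 215.5
Services: -206.7 + 204.0 = -2.7
Primary income: 299.8 + 93.6 = 393.4
Secondary income: -89.1 - 111.1 - 110.2 = -310.4
Current account = 215.5 + (-2.7) + 393.4 + (-310.4) = 295.8
(Excluded from the current account — financial account: domestic pension funds' purchases of foreign equities 329.1, new loans extended by domestic banks to foreign borrowers 265.7, purchases of foreign government bonds by domestic residents 634.2, foreign purchases of equities on the domestic stock exchange 336.1, borrowing by resident firms from foreign banks 464.8; capital account: sale of embassy land to a foreign government 56.3.)

295.8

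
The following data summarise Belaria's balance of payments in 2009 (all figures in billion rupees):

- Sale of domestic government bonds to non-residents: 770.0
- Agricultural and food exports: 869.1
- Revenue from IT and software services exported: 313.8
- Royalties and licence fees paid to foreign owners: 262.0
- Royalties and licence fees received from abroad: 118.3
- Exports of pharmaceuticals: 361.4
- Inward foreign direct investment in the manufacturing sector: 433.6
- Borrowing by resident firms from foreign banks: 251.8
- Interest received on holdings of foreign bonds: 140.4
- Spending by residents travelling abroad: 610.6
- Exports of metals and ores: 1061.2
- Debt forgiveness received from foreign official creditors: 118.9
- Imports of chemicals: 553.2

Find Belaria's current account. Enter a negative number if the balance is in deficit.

Goods: -553.2 + 1061.2 + 361.4 + 869.1 = 1738.5
Services: 118.3 + 313.8 - 610.6 - 262.0 = -440.5
Primary income: 140.4
Current account = 1738.5 + (-440.5) + 140.4 = 1438.4
(Excluded from the current account — financial account: sale of domestic government bonds to non-residents 770.0, inward foreign direct investment in the manufacturing sector 433.6, borrowing by resident firms from foreign banks 251.8; capital account: debt forgiveness received from foreign official creditors 118.9.)

1438.4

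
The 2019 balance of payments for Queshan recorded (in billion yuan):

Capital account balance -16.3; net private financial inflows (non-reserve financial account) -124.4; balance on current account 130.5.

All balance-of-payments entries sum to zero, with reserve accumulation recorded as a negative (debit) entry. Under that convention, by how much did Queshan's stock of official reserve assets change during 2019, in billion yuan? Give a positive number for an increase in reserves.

Official reserve transactions balance = -(130.5 + (-16.3) + (-124.4)) = 10.2
An accumulation of reserves is recorded as a debit (negative entry), so the change in the stock of reserves is the negative of that balance.
Change in official reserves = -(10.2) = -10.2

-10.2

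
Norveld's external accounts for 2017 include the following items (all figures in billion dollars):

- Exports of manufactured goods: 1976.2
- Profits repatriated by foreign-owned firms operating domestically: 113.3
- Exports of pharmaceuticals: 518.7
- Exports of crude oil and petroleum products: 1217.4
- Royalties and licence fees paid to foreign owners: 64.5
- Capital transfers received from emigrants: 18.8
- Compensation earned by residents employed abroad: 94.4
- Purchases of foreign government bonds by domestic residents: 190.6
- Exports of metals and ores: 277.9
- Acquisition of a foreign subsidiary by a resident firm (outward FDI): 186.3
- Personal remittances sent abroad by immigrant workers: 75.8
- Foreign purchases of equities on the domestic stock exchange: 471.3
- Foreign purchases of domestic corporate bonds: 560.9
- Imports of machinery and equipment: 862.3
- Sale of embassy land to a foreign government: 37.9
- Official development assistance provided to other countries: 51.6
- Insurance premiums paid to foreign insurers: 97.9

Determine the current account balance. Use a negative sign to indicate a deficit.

2819.2

Goods: 1217.4 + 277.9 + 518.7 - 862.3 + 1976.2 = 3127.9
Services: -97.9 - 64.5 = -162.4
Primary income: -113.3 + 94.4 = -18.9
Secondary income: -51.6 - 75.8 = -127.4
Current account = 3127.9 + (-162.4) + (-18.9) + (-127.4) = 2819.2
(Excluded from the current account — capital account: capital transfers received from emigrants 18.8, sale of embassy land to a foreign government 37.9; financial account: purchases of foreign government bonds by domestic residents 190.6, acquisition of a foreign subsidiary by a resident firm (outward FDI) 186.3, foreign purchases of equities on the domestic stock exchange 471.3, foreign purchases of domestic corporate bonds 560.9.)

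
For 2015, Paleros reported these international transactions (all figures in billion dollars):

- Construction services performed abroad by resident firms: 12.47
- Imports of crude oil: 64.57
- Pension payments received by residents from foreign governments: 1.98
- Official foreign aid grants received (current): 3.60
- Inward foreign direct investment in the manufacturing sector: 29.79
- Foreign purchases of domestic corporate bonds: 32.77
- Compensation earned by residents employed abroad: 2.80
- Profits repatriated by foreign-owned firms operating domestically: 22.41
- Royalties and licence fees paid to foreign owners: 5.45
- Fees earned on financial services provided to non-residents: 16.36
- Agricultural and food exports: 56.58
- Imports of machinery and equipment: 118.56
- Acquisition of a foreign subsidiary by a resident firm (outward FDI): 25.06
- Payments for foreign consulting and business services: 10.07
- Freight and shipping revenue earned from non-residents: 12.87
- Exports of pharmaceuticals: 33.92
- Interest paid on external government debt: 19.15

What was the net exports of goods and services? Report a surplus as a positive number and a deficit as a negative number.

Goods: 33.92 - 64.57 + 56.58 - 118.56 = -92.63
Services: 16.36 - 10.07 - 5.45 + 12.47 + 12.87 = 26.18
Trade balance = -92.63 + 26.18 = -66.45
(Excluded from the trade balance — secondary income: pension payments received by residents from foreign governments 1.98, official foreign aid grants received (current) 3.60; financial account: inward foreign direct investment in the manufacturing sector 29.79, foreign purchases of domestic corporate bonds 32.77, acquisition of a foreign subsidiary by a resident firm (outward FDI) 25.06; primary income: compensation earned by residents employed abroad 2.80, profits repatriated by foreign-owned firms operating domestically 22.41, interest paid on external government debt 19.15.)

-66.45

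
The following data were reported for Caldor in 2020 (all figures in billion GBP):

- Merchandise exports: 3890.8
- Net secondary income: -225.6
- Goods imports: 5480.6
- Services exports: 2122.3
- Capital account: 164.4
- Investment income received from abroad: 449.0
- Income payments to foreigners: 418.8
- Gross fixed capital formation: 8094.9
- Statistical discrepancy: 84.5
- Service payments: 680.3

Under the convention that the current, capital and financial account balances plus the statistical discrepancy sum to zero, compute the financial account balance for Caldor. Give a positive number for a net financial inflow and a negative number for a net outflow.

94.3

Goods balance = 3890.8 - 5480.6 = -1589.8
Services balance = 2122.3 - 680.3 = 1442.0
Trade balance (goods + services) = -1589.8 + 1442.0 = -147.8
Net primary income = 449.0 - 418.8 = 30.2
Net secondary income = -225.6
Current account = -147.8 + 30.2 + (-225.6) = -343.2
Financial account = -(-343.2 + 164.4 + 84.5) = 94.3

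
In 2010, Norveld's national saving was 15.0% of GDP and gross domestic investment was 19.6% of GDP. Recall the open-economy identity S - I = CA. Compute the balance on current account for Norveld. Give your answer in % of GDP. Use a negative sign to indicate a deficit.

-4.6

CA = S - I = 15.0 - 19.6 = -4.6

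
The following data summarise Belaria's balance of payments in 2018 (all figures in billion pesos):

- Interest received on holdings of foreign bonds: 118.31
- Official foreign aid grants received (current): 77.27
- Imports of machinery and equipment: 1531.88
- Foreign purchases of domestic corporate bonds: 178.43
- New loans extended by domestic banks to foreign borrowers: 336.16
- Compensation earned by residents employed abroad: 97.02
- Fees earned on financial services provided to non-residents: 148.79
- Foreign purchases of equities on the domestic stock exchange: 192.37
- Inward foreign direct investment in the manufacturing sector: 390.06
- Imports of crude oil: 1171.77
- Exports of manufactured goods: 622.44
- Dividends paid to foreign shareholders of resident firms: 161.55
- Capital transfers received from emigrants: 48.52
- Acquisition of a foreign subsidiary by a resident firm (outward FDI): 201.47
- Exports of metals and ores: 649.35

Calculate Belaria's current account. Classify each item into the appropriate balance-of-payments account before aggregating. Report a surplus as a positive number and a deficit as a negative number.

Goods: 649.35 + 622.44 - 1171.77 - 1531.88 = -1431.86
Services: 148.79
Primary income: 118.31 + 97.02 - 161.55 = 53.78
Secondary income: 77.27
Current account = (-1431.86) + 148.79 + 53.78 + 77.27 = -1152.02
(Excluded from the current account — financial account: foreign purchases of domestic corporate bonds 178.43, new loans extended by domestic banks to foreign borrowers 336.16, foreign purchases of equities on the domestic stock exchange 192.37, inward foreign direct investment in the manufacturing sector 390.06, acquisition of a foreign subsidiary by a resident firm (outward FDI) 201.47; capital account: capital transfers received from emigrants 48.52.)

-1152.02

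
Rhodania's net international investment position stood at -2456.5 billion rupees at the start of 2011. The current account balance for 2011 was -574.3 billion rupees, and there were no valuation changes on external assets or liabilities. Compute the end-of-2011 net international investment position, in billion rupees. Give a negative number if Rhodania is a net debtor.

With no valuation effects, change in NIIP = current account = -574.3
End-of-year NIIP = -2456.5 + (-574.3) = -3030.8

-3030.8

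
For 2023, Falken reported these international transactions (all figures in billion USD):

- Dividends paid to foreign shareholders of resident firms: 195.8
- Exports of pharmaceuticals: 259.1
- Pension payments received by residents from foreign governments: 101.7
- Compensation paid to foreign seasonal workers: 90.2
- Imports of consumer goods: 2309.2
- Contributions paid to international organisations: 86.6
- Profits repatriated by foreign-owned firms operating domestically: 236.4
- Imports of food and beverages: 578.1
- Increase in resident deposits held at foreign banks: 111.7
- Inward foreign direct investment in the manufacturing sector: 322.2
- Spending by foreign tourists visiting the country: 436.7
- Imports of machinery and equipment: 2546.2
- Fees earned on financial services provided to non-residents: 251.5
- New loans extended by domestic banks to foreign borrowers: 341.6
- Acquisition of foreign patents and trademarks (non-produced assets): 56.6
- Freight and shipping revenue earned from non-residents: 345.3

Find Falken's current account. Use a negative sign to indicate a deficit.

Goods: -578.1 - 2546.2 + 259.1 - 2309.2 = -5174.4
Services: 251.5 + 436.7 + 345.3 = 1033.5
Primary income: -90.2 - 195.8 - 236.4 = -522.4
Secondary income: 101.7 - 86.6 = 15.1
Current account = (-5174.4) + 1033.5 + (-522.4) + 15.1 = -4648.2
(Excluded from the current account — financial account: increase in resident deposits held at foreign banks 111.7, inward foreign direct investment in the manufacturing sector 322.2, new loans extended by domestic banks to foreign borrowers 341.6; capital account: acquisition of foreign patents and trademarks (non-produced assets) 56.6.)

-4648.2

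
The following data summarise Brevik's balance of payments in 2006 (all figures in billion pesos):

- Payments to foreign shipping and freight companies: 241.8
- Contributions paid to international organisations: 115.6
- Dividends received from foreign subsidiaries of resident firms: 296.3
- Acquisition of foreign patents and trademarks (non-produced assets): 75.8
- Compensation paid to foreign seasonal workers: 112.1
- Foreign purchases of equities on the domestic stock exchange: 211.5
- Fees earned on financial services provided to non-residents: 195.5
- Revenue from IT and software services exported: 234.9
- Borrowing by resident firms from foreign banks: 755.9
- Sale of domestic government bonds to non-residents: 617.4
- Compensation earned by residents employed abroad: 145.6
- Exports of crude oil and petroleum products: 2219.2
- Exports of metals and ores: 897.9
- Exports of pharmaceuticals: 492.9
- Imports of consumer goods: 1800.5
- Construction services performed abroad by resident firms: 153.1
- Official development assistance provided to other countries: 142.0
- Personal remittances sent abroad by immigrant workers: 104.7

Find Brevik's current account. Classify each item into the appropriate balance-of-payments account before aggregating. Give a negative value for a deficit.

Goods: 492.9 - 1800.5 + 897.9 + 2219.2 = 1809.5
Services: 234.9 + 153.1 - 241.8 + 195.5 = 341.7
Primary income: 296.3 + 145.6 - 112.1 = 329.8
Secondary income: -115.6 - 142.0 - 104.7 = -362.3
Current account = 1809.5 + 341.7 + 329.8 + (-362.3) = 2118.7
(Excluded from the current account — capital account: acquisition of foreign patents and trademarks (non-produced assets) 75.8; financial account: foreign purchases of equities on the domestic stock exchange 211.5, borrowing by resident firms from foreign banks 755.9, sale of domestic government bonds to non-residents 617.4.)

2118.7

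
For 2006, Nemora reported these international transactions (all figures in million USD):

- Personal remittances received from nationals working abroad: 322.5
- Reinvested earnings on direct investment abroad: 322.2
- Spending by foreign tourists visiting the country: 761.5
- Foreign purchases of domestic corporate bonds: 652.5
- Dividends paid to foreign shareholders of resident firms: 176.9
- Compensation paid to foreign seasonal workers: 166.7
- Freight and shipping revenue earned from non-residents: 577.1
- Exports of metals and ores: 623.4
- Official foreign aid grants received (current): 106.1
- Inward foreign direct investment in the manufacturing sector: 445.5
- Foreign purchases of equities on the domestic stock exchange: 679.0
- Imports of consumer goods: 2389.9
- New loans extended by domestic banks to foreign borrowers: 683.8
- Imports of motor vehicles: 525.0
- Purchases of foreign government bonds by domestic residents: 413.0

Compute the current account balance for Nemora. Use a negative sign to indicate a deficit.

-545.7

Goods: -525.0 + 623.4 - 2389.9 = -2291.5
Services: 761.5 + 577.1 = 1338.6
Primary income: -166.7 + 322.2 - 176.9 = -21.4
Secondary income: 322.5 + 106.1 = 428.6
Current account = (-2291.5) + 1338.6 + (-21.4) + 428.6 = -545.7
(Excluded from the current account — financial account: foreign purchases of domestic corporate bonds 652.5, inward foreign direct investment in the manufacturing sector 445.5, foreign purchases of equities on the domestic stock exchange 679.0, new loans extended by domestic banks to foreign borrowers 683.8, purchases of foreign government bonds by domestic residents 413.0.)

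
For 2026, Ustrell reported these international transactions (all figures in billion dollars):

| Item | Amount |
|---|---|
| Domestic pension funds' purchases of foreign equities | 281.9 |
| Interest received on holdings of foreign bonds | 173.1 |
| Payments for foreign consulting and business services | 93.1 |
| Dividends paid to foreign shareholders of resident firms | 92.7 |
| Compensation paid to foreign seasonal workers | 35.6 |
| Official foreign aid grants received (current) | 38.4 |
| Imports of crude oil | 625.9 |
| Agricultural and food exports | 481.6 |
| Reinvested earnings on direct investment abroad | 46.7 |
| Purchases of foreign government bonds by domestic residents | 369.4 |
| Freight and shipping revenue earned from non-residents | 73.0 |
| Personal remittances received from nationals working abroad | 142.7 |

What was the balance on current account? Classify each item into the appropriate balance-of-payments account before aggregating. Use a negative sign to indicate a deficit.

Goods: 481.6 - 625.9 = -144.3
Services: 73.0 - 93.1 = -20.1
Primary income: -35.6 + 173.1 - 92.7 + 46.7 = 91.5
Secondary income: 142.7 + 38.4 = 181.1
Current account = (-144.3) + (-20.1) + 91.5 + 181.1 = 108.2
(Excluded from the current account — financial account: domestic pension funds' purchases of foreign equities 281.9, purchases of foreign government bonds by domestic residents 369.4.)

108.2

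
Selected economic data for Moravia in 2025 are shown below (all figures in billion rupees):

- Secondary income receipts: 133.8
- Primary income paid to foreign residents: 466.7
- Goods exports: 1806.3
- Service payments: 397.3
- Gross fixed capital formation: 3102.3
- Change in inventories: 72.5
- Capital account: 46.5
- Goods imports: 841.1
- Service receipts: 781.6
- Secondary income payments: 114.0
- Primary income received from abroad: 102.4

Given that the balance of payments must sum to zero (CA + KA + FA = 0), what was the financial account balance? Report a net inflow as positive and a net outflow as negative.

-1051.5

Goods balance = 1806.3 - 841.1 = 965.2
Services balance = 781.6 - 397.3 = 384.3
Trade balance (goods + services) = 965.2 + 384.3 = 1349.5
Net primary income = 102.4 - 466.7 = -364.3
Net secondary income = 133.8 - 114.0 = 19.8
Current account = 1349.5 + (-364.3) + 19.8 = 1005.0
Financial account = -(1005.0 + 46.5) = -1051.5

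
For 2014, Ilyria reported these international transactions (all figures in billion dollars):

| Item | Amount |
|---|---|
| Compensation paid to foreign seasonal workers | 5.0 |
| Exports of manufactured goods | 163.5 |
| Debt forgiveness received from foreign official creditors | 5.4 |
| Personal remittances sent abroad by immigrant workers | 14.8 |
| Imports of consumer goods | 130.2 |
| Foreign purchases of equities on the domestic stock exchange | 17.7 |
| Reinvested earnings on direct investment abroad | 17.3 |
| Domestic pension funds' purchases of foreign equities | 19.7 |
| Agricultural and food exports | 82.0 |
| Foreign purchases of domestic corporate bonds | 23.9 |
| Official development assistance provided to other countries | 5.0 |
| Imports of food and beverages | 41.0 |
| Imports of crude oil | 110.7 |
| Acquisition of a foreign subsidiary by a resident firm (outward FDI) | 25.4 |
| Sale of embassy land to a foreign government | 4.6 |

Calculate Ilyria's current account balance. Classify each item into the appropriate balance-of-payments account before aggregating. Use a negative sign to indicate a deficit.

-43.9

Goods: 82.0 - 110.7 + 163.5 - 41.0 - 130.2 = -36.4
Primary income: -5.0 + 17.3 = 12.3
Secondary income: -14.8 - 5.0 = -19.8
Current account = (-36.4) + 12.3 + (-19.8) = -43.9
(Excluded from the current account — capital account: debt forgiveness received from foreign official creditors 5.4, sale of embassy land to a foreign government 4.6; financial account: foreign purchases of equities on the domestic stock exchange 17.7, domestic pension funds' purchases of foreign equities 19.7, foreign purchases of domestic corporate bonds 23.9, acquisition of a foreign subsidiary by a resident firm (outward FDI) 25.4.)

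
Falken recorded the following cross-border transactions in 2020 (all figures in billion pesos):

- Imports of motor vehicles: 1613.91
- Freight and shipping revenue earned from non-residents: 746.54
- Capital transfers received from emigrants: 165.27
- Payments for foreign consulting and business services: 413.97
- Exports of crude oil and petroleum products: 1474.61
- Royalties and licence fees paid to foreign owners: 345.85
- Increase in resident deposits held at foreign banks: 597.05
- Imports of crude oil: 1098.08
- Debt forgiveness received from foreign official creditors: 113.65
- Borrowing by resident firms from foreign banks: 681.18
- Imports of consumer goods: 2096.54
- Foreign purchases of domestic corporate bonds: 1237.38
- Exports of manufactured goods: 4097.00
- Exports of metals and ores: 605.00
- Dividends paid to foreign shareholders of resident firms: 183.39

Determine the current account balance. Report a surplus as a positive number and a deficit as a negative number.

1171.41

Goods: 1474.61 - 2096.54 + 4097.00 - 1613.91 + 605.00 - 1098.08 = 1368.08
Services: -413.97 - 345.85 + 746.54 = -13.28
Primary income: -183.39
Current account = 1368.08 + (-13.28) + (-183.39) = 1171.41
(Excluded from the current account — capital account: capital transfers received from emigrants 165.27, debt forgiveness received from foreign official creditors 113.65; financial account: increase in resident deposits held at foreign banks 597.05, borrowing by resident firms from foreign banks 681.18, foreign purchases of domestic corporate bonds 1237.38.)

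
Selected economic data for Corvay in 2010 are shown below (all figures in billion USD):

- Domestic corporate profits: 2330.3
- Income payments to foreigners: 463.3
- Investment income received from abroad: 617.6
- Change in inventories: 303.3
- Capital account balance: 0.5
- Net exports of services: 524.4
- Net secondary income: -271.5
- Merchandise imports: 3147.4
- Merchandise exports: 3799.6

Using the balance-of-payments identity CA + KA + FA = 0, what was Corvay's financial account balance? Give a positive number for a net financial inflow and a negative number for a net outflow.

-1059.9

Goods balance = 3799.6 - 3147.4 = 652.2
Services balance = 524.4
Trade balance (goods + services) = 652.2 + 524.4 = 1176.6
Net primary income = 617.6 - 463.3 = 154.3
Net secondary income = -271.5
Current account = 1176.6 + 154.3 + (-271.5) = 1059.4
Financial account = -(1059.4 + 0.5) = -1059.9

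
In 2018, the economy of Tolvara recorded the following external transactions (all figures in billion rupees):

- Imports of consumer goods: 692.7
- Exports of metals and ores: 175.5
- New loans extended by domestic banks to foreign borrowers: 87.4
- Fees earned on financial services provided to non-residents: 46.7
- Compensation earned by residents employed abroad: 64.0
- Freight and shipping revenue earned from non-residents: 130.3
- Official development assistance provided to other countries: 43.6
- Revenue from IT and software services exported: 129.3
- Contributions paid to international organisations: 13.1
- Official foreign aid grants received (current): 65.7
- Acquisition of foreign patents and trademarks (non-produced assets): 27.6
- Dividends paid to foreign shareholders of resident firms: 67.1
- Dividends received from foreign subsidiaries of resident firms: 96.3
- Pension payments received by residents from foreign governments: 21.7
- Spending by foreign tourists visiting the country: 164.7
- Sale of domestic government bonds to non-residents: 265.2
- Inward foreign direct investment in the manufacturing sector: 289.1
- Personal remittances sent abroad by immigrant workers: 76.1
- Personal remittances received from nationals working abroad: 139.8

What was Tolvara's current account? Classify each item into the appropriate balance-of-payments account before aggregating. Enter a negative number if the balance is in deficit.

Goods: -692.7 + 175.5 = -517.2
Services: 46.7 + 164.7 + 130.3 + 129.3 = 471.0
Primary income: 64.0 - 67.1 + 96.3 = 93.2
Secondary income: -13.1 - 76.1 + 139.8 + 21.7 + 65.7 - 43.6 = 94.4
Current account = (-517.2) + 471.0 + 93.2 + 94.4 = 141.4
(Excluded from the current account — financial account: new loans extended by domestic banks to foreign borrowers 87.4, sale of domestic government bonds to non-residents 265.2, inward foreign direct investment in the manufacturing sector 289.1; capital account: acquisition of foreign patents and trademarks (non-produced assets) 27.6.)

141.4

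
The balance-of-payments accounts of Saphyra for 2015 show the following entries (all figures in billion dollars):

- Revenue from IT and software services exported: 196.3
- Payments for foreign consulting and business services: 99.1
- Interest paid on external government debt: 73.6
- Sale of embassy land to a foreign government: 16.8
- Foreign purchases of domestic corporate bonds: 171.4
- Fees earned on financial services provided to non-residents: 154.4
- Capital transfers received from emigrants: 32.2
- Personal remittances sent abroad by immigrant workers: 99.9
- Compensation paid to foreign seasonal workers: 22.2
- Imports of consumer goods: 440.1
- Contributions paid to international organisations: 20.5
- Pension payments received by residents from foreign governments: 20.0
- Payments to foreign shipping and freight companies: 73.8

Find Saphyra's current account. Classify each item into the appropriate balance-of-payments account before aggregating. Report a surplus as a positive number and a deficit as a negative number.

-458.5

Goods: -440.1
Services: -99.1 - 73.8 + 154.4 + 196.3 = 177.8
Primary income: -73.6 - 22.2 = -95.8
Secondary income: -20.5 - 99.9 + 20.0 = -100.4
Current account = (-440.1) + 177.8 + (-95.8) + (-100.4) = -458.5
(Excluded from the current account — capital account: sale of embassy land to a foreign government 16.8, capital transfers received from emigrants 32.2; financial account: foreign purchases of domestic corporate bonds 171.4.)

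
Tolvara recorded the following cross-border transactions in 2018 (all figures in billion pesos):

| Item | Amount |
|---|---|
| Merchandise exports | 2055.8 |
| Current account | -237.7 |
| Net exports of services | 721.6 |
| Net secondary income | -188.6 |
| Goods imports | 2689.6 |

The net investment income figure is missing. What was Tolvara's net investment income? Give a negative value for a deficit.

-136.9

Current account = goods balance + services balance + net primary income + net secondary income
Sum of the known components = -100.8
Net investment income = CA - (known components) = -237.7 - (-100.8) = -136.9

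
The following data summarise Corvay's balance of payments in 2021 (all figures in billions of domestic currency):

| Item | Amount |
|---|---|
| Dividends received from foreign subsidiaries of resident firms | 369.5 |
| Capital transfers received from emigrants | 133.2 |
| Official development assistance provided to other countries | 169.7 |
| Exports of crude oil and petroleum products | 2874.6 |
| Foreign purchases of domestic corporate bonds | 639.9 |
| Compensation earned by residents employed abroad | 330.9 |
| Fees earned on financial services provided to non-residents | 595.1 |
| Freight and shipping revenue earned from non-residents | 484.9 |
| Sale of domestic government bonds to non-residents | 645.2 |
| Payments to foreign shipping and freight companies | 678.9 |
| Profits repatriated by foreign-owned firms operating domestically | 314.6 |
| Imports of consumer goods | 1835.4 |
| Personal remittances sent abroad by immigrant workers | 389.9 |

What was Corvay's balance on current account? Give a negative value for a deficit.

1266.5

Goods: 2874.6 - 1835.4 = 1039.2
Services: 595.1 - 678.9 + 484.9 = 401.1
Primary income: 330.9 - 314.6 + 369.5 = 385.8
Secondary income: -389.9 - 169.7 = -559.6
Current account = 1039.2 + 401.1 + 385.8 + (-559.6) = 1266.5
(Excluded from the current account — capital account: capital transfers received from emigrants 133.2; financial account: foreign purchases of domestic corporate bonds 639.9, sale of domestic government bonds to non-residents 645.2.)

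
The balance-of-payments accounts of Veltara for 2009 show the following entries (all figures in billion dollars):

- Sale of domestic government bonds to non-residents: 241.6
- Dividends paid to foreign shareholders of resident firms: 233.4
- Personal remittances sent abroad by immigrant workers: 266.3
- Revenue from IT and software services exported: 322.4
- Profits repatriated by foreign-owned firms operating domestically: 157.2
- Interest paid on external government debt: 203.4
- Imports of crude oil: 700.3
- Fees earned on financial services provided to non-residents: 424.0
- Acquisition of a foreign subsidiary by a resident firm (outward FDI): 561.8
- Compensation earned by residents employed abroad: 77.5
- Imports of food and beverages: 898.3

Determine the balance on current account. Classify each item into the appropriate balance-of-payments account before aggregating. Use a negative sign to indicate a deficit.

-1635.0

Goods: -898.3 - 700.3 = -1598.6
Services: 424.0 + 322.4 = 746.4
Primary income: 77.5 - 157.2 - 203.4 - 233.4 = -516.5
Secondary income: -266.3
Current account = (-1598.6) + 746.4 + (-516.5) + (-266.3) = -1635.0
(Excluded from the current account — financial account: sale of domestic government bonds to non-residents 241.6, acquisition of a foreign subsidiary by a resident firm (outward FDI) 561.8.)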